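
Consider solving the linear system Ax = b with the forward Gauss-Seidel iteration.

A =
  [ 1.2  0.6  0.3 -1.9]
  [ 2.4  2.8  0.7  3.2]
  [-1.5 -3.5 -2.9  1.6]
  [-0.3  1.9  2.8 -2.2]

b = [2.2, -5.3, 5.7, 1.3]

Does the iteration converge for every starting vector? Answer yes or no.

Let D = diag(1.2, 2.8, -2.9, -2.2); L, U the strict triangles.
GS T = -(D+L)⁻¹U: row 0 first, T[0,3] = -(-1.9)/(1.2) = +1.5833; later rows by forward substitution.
  T[0,:] = [+0.0000 -0.5000 -0.2500 +1.5833]
  T[1,:] = [+0.0000 +0.4286 -0.0357 -2.5000]
  T[2,:] = [+0.0000 -0.2586 +0.1724 +2.7500]
  T[3,:] = [+0.0000 +0.1092 +0.2227 +1.1250]
eigenvalue magnitudes: 1.4435, 0.3039, 0.0214, 0.0000.
spectral radius ρ = 1.4435; 1.4435 > 1, so it fails to converge.

no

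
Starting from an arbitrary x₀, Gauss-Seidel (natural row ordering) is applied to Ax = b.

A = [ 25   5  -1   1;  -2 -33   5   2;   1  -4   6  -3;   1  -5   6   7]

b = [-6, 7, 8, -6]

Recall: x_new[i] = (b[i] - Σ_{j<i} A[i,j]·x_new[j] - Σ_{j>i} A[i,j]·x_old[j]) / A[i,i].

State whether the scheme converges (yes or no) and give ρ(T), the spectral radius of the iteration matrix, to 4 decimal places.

yes, ρ = 0.4414

Diagonal D = diag(25, -33, 6, 7); L, U strict lower/upper.
Gauss-Seidel: T = -(D+L)⁻¹U, row 0 first, T[0,2] = -(-1)/(25) = +0.0400; later rows by forward substitution.
  T[0,:] = [+0.0000, -0.2000, +0.0400, -0.0400]
  T[1,:] = [+0.0000, +0.0121, +0.1491, +0.0630]
  T[2,:] = [+0.0000, +0.0414, +0.0927, +0.5487]
  T[3,:] = [+0.0000, +0.0017, +0.0213, -0.4196]
|λ(T)| sorted: 0.4414, 0.1578, 0.0311, 0.0000.
ρ = 0.4414; 0.4414 < 1, so it converges for any x₀.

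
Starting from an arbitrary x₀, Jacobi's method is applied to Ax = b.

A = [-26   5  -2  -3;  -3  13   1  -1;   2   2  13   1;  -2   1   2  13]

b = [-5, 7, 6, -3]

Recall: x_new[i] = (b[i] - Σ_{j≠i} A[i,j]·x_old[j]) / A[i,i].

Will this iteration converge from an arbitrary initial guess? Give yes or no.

yes

Diagonal D = diag(-26, 13, 13, 13); L, U strict lower/upper.
Jacobi: T = -D⁻¹(L+U), T[2,0] = -(2)/(13) = -0.1538; T[2,2] = 0.
  T[0,:] = [+0.0000, +0.1923, -0.0769, -0.1154]
  T[1,:] = [+0.2308, +0.0000, -0.0769, +0.0769]
  T[2,:] = [-0.1538, -0.1538, +0.0000, -0.0769]
  T[3,:] = [+0.1538, -0.0769, -0.1538, +0.0000]
|eigenvalues of T|: 0.2903, 0.1860, 0.1860, 0.0209.
ρ(T) = max|λ| = 0.2903; 0.2903 < 1: convergent.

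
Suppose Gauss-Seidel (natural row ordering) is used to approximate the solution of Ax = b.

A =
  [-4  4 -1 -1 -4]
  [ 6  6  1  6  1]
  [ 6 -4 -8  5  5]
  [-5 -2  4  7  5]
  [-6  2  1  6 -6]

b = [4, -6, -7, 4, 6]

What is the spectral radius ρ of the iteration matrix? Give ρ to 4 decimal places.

Split A = D + L + U, D = diag(-4, 6, -8, 7, -6).
GS T = -(D+L)⁻¹U: row 0 first, T[0,3] = -(-1)/(-4) = -0.2500; later rows by forward substitution.
  T[0,:] = [+0.0000 +1.0000 -0.2500 -0.2500 -1.0000]
  T[1,:] = [+0.0000 -1.0000 +0.0833 -0.7500 +0.8333]
  T[2,:] = [+0.0000 +1.2500 -0.2292 +0.8125 -0.5417]
  T[3,:] = [+0.0000 -0.2857 -0.0238 -0.8571 -0.8810]
  T[4,:] = [+0.0000 -1.4107 +0.2158 -0.7217 +0.3065]
|λ(T)| sorted: 1.5770, 0.8195, 0.8195, 0.0702, 0.0000.
ρ(T) = max|λ| = 1.5770; 1.5770 > 1, so it fails to converge.

1.5770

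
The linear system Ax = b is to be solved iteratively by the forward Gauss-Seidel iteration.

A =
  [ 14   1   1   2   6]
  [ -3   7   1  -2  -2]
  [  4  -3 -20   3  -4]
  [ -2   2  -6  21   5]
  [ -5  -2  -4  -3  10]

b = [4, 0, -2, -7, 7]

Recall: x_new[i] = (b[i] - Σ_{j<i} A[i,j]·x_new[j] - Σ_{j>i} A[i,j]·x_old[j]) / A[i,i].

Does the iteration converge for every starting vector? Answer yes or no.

A = D + L + U where D = diag(14, 7, -20, 21, 10).
T_GS = -(D+L)⁻¹U: row 0 first, T[0,3] = -(2)/(14) = -0.1429; later rows by forward substitution.
  T[0,:] = [+0.0000  -0.0714  -0.0714  -0.1429  -0.4286]
  T[1,:] = [+0.0000  -0.0306  -0.1735  +0.2245  +0.1020]
  T[2,:] = [+0.0000  -0.0097  +0.0117  +0.0878  -0.3010]
  T[3,:] = [+0.0000  -0.0067  +0.0131  -0.0099  -0.3746]
  T[4,:] = [+0.0000  -0.0477  -0.0618  +0.0056  -0.4267]
|eigenvalues of T|: 0.4272, 0.1412, 0.0695, 0.0434, 0.0000.
ρ = 0.4272; 0.4272 < 1, so it converges for any x₀.

yes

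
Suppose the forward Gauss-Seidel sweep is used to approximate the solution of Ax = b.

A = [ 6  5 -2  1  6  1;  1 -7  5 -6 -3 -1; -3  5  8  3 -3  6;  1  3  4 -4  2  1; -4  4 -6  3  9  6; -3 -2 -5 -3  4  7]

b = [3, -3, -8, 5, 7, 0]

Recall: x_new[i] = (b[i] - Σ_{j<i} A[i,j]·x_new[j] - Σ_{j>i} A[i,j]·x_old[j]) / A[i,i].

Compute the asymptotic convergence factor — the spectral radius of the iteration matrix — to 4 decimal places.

1.4172

Split A = D + L + U, D = diag(6, -7, 8, -4, 9, 7).
GS T = -(D+L)⁻¹U: row 0 first, T[0,5] = -(1)/(6) = -0.1667; later rows by forward substitution.
  T[0,:] = [+0.0000, -0.8333, +0.3333, -0.1667, -1.0000, -0.1667]
  T[1,:] = [+0.0000, -0.1190, +0.7619, -0.8810, -0.5714, -0.1667]
  T[2,:] = [+0.0000, -0.2381, -0.3512, +0.1131, +0.3571, -0.7083]
  T[3,:] = [+0.0000, -0.5357, +0.3036, -0.5893, +0.1786, -0.6250]
  T[4,:] = [+0.0000, -0.2976, -0.5258, +0.5893, -0.0119, -0.9306]
  T[5,:] = [+0.0000, -0.6207, +0.5402, -0.8316, -0.2534, -0.3611]
|eigenvalues of T|: 1.4172, 0.4244, 0.4244, 0.3534, 0.3534, 0.0000.
ρ(T) = max|λ| = 1.4172; 1.4172 > 1 ⇒ diverges.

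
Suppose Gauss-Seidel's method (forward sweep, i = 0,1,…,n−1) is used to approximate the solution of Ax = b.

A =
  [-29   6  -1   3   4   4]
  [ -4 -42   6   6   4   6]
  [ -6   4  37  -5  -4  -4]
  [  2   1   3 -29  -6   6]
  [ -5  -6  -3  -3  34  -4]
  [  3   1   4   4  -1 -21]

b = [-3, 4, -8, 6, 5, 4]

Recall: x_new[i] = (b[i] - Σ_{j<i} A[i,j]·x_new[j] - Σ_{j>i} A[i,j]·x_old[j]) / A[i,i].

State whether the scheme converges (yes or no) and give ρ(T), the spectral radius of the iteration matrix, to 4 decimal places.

Write A = D+L+U with D = diag(-29, -42, 37, -29, 34, -21).
Gauss-Seidel: T = -(D+L)⁻¹U, row 0 first, T[0,2] = -(-1)/(-29) = -0.0345; later rows by forward substitution.
  T[0,:] = [+0.0000 +0.2069 -0.0345 +0.1034 +0.1379 +0.1379]
  T[1,:] = [+0.0000 -0.0197 +0.1461 +0.1330 +0.0821 +0.1297]
  T[2,:] = [+0.0000 +0.0357 -0.0214 +0.1375 +0.1216 +0.1165]
  T[3,:] = [+0.0000 +0.0173 +0.0004 +0.0259 -0.1820 +0.2329]
  T[4,:] = [+0.0000 +0.0316 +0.0189 +0.0531 +0.0294 +0.1917]
  T[5,:] = [+0.0000 +0.0372 -0.0029 +0.0497 +0.0107 +0.0833]
moduli |λ_i(T)| = 0.1676, 0.1219, 0.1200, 0.0753, 0.0753, 0.0000.
spectral radius ρ = 0.1676; 0.1676 < 1 ⇒ converges.

yes, ρ = 0.1676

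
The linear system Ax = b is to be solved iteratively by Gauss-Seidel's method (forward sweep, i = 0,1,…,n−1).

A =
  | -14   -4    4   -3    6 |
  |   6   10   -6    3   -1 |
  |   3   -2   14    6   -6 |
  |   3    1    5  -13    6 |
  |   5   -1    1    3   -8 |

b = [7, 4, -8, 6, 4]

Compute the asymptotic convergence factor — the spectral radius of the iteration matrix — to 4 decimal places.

0.5423

Write A = D+L+U with D = diag(-14, 10, 14, -13, -8).
Gauss-Seidel: T = -(D+L)⁻¹U, row 0 first, T[0,2] = -(4)/(-14) = +0.2857; later rows by forward substitution.
  T[0,:] = [+0.0000  -0.2857  +0.2857  -0.2143  +0.4286]
  T[1,:] = [+0.0000  +0.1714  +0.4286  -0.1714  -0.1571]
  T[2,:] = [+0.0000  +0.0857  +0.0000  -0.4071  +0.3143]
  T[3,:] = [+0.0000  -0.0198  +0.0989  -0.2192  +0.6692]
  T[4,:] = [+0.0000  -0.1967  +0.1621  -0.2456  +0.5777]
eigenvalue magnitudes: 0.5423, 0.3497, 0.3497, 0.3195, 0.0000.
ρ(T) = max|λ| = 0.5423; 0.5423 < 1: convergent.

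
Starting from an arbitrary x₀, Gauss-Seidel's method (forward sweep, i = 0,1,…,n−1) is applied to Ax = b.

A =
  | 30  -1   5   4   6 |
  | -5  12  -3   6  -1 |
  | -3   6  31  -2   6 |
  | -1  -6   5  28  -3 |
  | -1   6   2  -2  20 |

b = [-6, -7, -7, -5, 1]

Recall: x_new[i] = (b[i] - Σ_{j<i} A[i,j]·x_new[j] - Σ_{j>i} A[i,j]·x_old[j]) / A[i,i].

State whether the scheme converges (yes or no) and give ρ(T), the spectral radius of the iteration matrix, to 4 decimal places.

yes, ρ = 0.2810

Write A = D+L+U with D = diag(30, 12, 31, 28, 20).
Gauss-Seidel: T = -(D+L)⁻¹U, row 0 first, T[0,4] = -(6)/(30) = -0.2000; later rows by forward substitution.
  T[0,:] = [+0.0000 +0.0333 -0.1667 -0.1333 -0.2000]
  T[1,:] = [+0.0000 +0.0139 +0.1806 -0.5556 +0.0000]
  T[2,:] = [+0.0000 +0.0005 -0.0511 +0.1591 -0.2129]
  T[3,:] = [+0.0000 +0.0041 +0.0419 -0.1522 +0.1380]
  T[4,:] = [+0.0000 -0.0021 -0.0532 +0.1289 +0.0251]
eigenvalue magnitudes: 0.2810, 0.1225, 0.0091, 0.0091, 0.0000.
ρ(T) = max|λ| = 0.2810; 0.2810 < 1 ⇒ converges.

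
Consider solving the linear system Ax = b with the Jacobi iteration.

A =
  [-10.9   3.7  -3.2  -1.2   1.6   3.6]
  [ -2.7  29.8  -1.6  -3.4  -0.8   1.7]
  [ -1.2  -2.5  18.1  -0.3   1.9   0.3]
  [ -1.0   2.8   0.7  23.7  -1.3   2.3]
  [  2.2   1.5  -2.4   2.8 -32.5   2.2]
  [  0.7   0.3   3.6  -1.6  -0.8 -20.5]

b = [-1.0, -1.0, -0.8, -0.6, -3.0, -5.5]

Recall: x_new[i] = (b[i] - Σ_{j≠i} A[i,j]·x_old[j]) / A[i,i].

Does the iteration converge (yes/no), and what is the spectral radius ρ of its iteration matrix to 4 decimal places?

yes, ρ = 0.2250

A = D + L + U where D = diag(-10.9, 29.8, 18.1, 23.7, -32.5, -20.5).
T_J = -D⁻¹(L+U): T[3,4] = -(-1.3)/(23.7) = +0.0549; T[3,3] = 0.
  T[0,:] = [+0.0000 +0.3394 -0.2936 -0.1101 +0.1468 +0.3303]
  T[1,:] = [+0.0906 +0.0000 +0.0537 +0.1141 +0.0268 -0.0570]
  T[2,:] = [+0.0663 +0.1381 +0.0000 +0.0166 -0.1050 -0.0166]
  T[3,:] = [+0.0422 -0.1181 -0.0295 +0.0000 +0.0549 -0.0970]
  T[4,:] = [+0.0677 +0.0462 -0.0738 +0.0862 +0.0000 +0.0677]
  T[5,:] = [+0.0341 +0.0146 +0.1756 -0.0780 -0.0390 +0.0000]
moduli |λ_i(T)| = 0.2250, 0.1661, 0.1463, 0.1463, 0.1458, 0.1458.
spectral radius ρ = 0.2250; 0.2250 < 1 ⇒ converges.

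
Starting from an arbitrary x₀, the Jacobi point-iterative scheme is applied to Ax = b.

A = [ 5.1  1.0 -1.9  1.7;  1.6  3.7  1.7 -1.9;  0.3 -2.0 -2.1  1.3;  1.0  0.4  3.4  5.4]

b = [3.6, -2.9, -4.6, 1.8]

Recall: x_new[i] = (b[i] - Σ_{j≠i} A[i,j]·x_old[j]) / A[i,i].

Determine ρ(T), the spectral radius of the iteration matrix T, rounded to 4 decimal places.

Diagonal D = diag(5.1, 3.7, -2.1, 5.4); L, U strict lower/upper.
Jacobi: T = -D⁻¹(L+U), T[2,1] = -(-2)/(-2.1) = -0.9524; T[2,2] = 0.
  T[0,:] = [+0.0000, -0.1961, +0.3725, -0.3333]
  T[1,:] = [-0.4324, +0.0000, -0.4595, +0.5135]
  T[2,:] = [+0.1429, -0.9524, +0.0000, +0.6190]
  T[3,:] = [-0.1852, -0.0741, -0.6296, +0.0000]
moduli |λ_i(T)| = 0.9393, 0.6954, 0.6954, 0.2922.
ρ(T) = max|λ| = 0.9393; 0.9393 < 1: convergent.

0.9393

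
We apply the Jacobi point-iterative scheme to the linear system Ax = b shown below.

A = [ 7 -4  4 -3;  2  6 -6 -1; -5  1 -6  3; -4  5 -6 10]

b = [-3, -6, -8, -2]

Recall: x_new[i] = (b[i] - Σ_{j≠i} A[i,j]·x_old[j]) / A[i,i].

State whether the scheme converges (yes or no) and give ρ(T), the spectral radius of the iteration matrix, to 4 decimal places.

Let D = diag(7, 6, -6, 10); L, U the strict triangles.
Jacobi: T = -D⁻¹(L+U), T[2,0] = -(-5)/(-6) = -0.8333; T[2,2] = 0.
  T[0,:] = [+0.0000 +0.5714 -0.5714 +0.4286]
  T[1,:] = [-0.3333 +0.0000 +1.0000 +0.1667]
  T[2,:] = [-0.8333 +0.1667 +0.0000 +0.5000]
  T[3,:] = [+0.4000 -0.5000 +0.6000 +0.0000]
|eigenvalues of T|: 1.2957, 0.6963, 0.6963, 0.3904.
ρ = 1.2957; 1.2957 > 1 ⇒ diverges.

no, ρ = 1.2957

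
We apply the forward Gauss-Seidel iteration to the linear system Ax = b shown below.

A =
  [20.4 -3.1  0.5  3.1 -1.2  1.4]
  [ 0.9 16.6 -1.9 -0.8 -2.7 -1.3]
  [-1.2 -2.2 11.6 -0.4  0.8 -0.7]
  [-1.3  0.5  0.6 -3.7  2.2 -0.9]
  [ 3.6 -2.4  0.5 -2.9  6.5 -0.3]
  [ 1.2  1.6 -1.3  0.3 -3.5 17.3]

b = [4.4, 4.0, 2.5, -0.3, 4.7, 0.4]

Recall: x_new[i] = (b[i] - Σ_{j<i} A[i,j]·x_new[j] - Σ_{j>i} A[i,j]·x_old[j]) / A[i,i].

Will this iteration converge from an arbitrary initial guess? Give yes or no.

A = D + L + U where D = diag(20.4, 16.6, 11.6, -3.7, 6.5, 17.3).
Gauss-Seidel: T = -(D+L)⁻¹U, row 0 first, T[0,4] = -(-1.2)/(20.4) = +0.0588; later rows by forward substitution.
  T[0,:] = [+0.0000 +0.1520 -0.0245 -0.1520 +0.0588 -0.0686]
  T[1,:] = [+0.0000 -0.0082 +0.1158 +0.0564 +0.1595 +0.0820]
  T[2,:] = [+0.0000 +0.0142 +0.0194 +0.0295 -0.0326 +0.0688]
  T[3,:] = [+0.0000 -0.0522 +0.0274 +0.0658 +0.5902 -0.1969]
  T[4,:] = [+0.0000 -0.1116 +0.0671 +0.1321 +0.2921 +0.0213]
  T[5,:] = [+0.0000 -0.0304 +0.0055 +0.0331 +0.0276 +0.0101]
moduli |λ_i(T)| = 0.4274, 0.0741, 0.0741, 0.0701, 0.0069, 0.0000.
ρ(T) = max|λ| = 0.4274; 0.4274 < 1, so it converges for any x₀.

yes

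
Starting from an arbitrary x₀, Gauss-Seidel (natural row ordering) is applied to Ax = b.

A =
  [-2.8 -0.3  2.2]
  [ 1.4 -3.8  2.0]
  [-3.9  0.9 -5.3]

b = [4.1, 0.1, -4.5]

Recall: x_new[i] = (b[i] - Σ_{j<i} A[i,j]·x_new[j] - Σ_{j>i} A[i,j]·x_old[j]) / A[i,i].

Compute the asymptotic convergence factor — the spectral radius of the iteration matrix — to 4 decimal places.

Split A = D + L + U, D = diag(-2.8, -3.8, -5.3).
Gauss-Seidel: T = -(D+L)⁻¹U, row 0 first, T[0,1] = -(-0.3)/(-2.8) = -0.1071; later rows by forward substitution.
  T[0,:] = [+0.0000  -0.1071  +0.7857]
  T[1,:] = [+0.0000  -0.0395  +0.8158]
  T[2,:] = [+0.0000  +0.0721  -0.4396]
|λ(T)| sorted: 0.5540, 0.0749, 0.0000.
ρ(T) = max|λ| = 0.5540; 0.5540 < 1 ⇒ converges.

0.5540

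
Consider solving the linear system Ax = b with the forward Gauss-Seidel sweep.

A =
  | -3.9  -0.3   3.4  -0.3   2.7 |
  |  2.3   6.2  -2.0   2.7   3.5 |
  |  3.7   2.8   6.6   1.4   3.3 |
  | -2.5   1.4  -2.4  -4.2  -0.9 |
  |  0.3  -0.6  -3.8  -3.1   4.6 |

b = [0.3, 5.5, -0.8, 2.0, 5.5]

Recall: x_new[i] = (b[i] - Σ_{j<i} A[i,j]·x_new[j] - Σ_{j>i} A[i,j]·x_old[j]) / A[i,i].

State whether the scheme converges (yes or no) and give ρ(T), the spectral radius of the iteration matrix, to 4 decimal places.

no, ρ = 1.3730

Write A = D+L+U with D = diag(-3.9, 6.2, 6.6, -4.2, 4.6).
T_GS = -(D+L)⁻¹U: row 0 first, T[0,3] = -(-0.3)/(-3.9) = -0.0769; later rows by forward substitution.
  T[0,:] = [+0.0000, -0.0769, +0.8718, -0.0769, +0.6923]
  T[1,:] = [+0.0000, +0.0285, -0.0008, -0.4069, -0.8213]
  T[2,:] = [+0.0000, +0.0310, -0.4884, +0.0036, -0.5397]
  T[3,:] = [+0.0000, +0.0376, -0.2401, -0.0919, -0.5918]
  T[4,:] = [+0.0000, +0.0597, -0.6222, -0.1070, -0.9969]
moduli |λ_i(T)| = 1.3730, 0.1512, 0.0347, 0.0102, 0.0000.
ρ = 1.3730; 1.3730 > 1, so it fails to converge.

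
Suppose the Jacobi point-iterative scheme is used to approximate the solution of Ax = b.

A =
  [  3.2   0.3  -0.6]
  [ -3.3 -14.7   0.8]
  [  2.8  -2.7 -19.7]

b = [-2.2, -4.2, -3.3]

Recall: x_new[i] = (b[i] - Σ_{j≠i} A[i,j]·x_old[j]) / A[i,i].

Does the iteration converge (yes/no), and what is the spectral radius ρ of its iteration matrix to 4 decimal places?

A = D + L + U where D = diag(3.2, -14.7, -19.7).
Jacobi: T = -D⁻¹(L+U), T[1,0] = -(-3.3)/(-14.7) = -0.2245; T[1,1] = 0.
  T[0,:] = [+0.0000 -0.0938 +0.1875]
  T[1,:] = [-0.2245 +0.0000 +0.0544]
  T[2,:] = [+0.1421 -0.1371 +0.0000]
|λ(T)| sorted: 0.2464, 0.1431, 0.1431.
ρ = 0.2464; 0.2464 < 1, so it converges for any x₀.

yes, ρ = 0.2464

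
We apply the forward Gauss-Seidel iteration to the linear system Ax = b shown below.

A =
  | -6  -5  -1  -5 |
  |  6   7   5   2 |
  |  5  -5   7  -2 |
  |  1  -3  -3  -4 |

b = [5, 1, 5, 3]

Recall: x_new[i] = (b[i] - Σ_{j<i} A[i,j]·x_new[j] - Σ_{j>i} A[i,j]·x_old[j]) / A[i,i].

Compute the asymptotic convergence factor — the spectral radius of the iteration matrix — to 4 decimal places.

A = D + L + U where D = diag(-6, 7, 7, -4).
GS T = -(D+L)⁻¹U: row 0 first, T[0,2] = -(-1)/(-6) = -0.1667; later rows by forward substitution.
  T[0,:] = [+0.0000, -0.8333, -0.1667, -0.8333]
  T[1,:] = [+0.0000, +0.7143, -0.5714, +0.4286]
  T[2,:] = [+0.0000, +1.1054, -0.2891, +1.1871]
  T[3,:] = [+0.0000, -1.5731, +0.6037, -1.4201]
eigenvalue magnitudes: 1.1545, 0.2876, 0.1280, 0.0000.
ρ = 1.1545; 1.1545 > 1: divergent.

1.1545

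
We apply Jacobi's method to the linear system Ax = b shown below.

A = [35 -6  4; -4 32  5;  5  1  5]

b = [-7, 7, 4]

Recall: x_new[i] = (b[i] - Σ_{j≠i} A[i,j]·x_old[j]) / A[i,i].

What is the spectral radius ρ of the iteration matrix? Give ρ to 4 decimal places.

0.4785

Diagonal D = diag(35, 32, 5); L, U strict lower/upper.
T_J = -D⁻¹(L+U): T[0,1] = -(-6)/(35) = +0.1714; T[0,0] = 0.
  T[0,:] = [+0.0000, +0.1714, -0.1143]
  T[1,:] = [+0.1250, +0.0000, -0.1562]
  T[2,:] = [-1.0000, -0.2000, +0.0000]
moduli |λ_i(T)| = 0.4785, 0.2489, 0.2489.
spectral radius ρ = 0.4785; 0.4785 < 1: convergent.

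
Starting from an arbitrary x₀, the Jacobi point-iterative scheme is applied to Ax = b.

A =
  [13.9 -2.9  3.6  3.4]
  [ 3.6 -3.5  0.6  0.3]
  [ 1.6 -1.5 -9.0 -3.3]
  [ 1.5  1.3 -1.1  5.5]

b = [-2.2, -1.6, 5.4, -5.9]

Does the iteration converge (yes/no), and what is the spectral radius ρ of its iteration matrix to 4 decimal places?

yes, ρ = 0.5391

A = D + L + U where D = diag(13.9, -3.5, -9, 5.5).
Jacobi: T = -D⁻¹(L+U), T[0,1] = -(-2.9)/(13.9) = +0.2086; T[0,0] = 0.
  T[0,:] = [+0.0000, +0.2086, -0.2590, -0.2446]
  T[1,:] = [+1.0286, +0.0000, +0.1714, +0.0857]
  T[2,:] = [+0.1778, -0.1667, +0.0000, -0.3667]
  T[3,:] = [-0.2727, -0.2364, +0.2000, +0.0000]
moduli |λ_i(T)| = 0.5391, 0.3675, 0.3675, 0.0958.
spectral radius ρ = 0.5391; 0.5391 < 1 ⇒ converges.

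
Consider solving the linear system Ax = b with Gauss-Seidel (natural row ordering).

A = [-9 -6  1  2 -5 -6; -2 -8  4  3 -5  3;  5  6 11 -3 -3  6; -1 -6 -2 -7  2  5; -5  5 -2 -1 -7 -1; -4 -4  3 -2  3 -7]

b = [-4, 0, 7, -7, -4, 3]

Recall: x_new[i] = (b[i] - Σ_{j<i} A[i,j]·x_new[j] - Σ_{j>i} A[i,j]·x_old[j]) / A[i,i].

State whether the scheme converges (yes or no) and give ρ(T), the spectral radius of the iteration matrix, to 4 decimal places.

no, ρ = 1.3511

A = D + L + U where D = diag(-9, -8, 11, -7, -7, -7).
T_GS = -(D+L)⁻¹U: row 0 first, T[0,1] = -(-6)/(-9) = -0.6667; later rows by forward substitution.
  T[0,:] = [+0.0000  -0.6667  +0.1111  +0.2222  -0.5556  -0.6667]
  T[1,:] = [+0.0000  +0.1667  +0.4722  +0.3194  -0.4861  +0.5417]
  T[2,:] = [+0.0000  +0.2121  -0.3081  -0.0025  +0.7904  -0.5379]
  T[3,:] = [+0.0000  -0.1082  -0.3326  -0.3048  +0.5559  +0.4989]
  T[4,:] = [+0.0000  +0.5501  +0.3935  +0.1137  -0.2556  +0.8026]
  T[5,:] = [+0.0000  +0.6433  -0.2017  -0.1748  +0.6656  +0.0424]
eigenvalue magnitudes: 1.3511, 0.9314, 0.3991, 0.3991, 0.0106, 0.0000.
ρ(T) = max|λ| = 1.3511; 1.3511 > 1, so it fails to converge.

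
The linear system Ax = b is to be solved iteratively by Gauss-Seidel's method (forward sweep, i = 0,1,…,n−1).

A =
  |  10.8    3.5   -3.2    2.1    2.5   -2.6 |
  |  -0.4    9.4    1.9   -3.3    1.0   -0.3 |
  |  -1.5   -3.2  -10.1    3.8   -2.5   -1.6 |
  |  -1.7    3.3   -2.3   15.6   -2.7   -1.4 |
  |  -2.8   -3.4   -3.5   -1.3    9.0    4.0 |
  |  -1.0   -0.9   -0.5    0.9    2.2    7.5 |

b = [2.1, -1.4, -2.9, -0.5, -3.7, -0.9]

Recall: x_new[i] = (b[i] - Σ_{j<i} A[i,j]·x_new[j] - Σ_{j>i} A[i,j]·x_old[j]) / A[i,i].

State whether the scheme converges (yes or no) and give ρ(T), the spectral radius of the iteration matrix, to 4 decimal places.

Let D = diag(10.8, 9.4, -10.1, 15.6, 9, 7.5); L, U the strict triangles.
GS T = -(D+L)⁻¹U: row 0 first, T[0,3] = -(2.1)/(10.8) = -0.1944; later rows by forward substitution.
  T[0,:] = [+0.0000, -0.3241, +0.2963, -0.1944, -0.2315, +0.2407]
  T[1,:] = [+0.0000, -0.0138, -0.1895, +0.3428, -0.1162, +0.0422]
  T[2,:] = [+0.0000, +0.0525, +0.0160, +0.2965, -0.1763, -0.2075]
  T[3,:] = [+0.0000, -0.0247, +0.0747, -0.0500, +0.1464, +0.0765]
  T[4,:] = [+0.0000, -0.0892, +0.0376, +0.1771, -0.1633, -0.4233]
  T[5,:] = [+0.0000, -0.0122, -0.0022, -0.0110, -0.0262, +0.1383]
|λ(T)| sorted: 0.3729, 0.2003, 0.1694, 0.1694, 0.1179, 0.0000.
ρ = 0.3729; 0.3729 < 1, so it converges for any x₀.

yes, ρ = 0.3729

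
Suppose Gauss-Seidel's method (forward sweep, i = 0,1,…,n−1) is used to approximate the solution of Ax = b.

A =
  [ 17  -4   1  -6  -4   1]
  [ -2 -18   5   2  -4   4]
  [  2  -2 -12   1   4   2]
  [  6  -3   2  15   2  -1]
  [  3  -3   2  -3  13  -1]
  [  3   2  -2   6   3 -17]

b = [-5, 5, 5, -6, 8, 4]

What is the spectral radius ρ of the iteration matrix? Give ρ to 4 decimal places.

Write A = D+L+U with D = diag(17, -18, -12, 15, 13, -17).
GS T = -(D+L)⁻¹U: row 0 first, T[0,2] = -(1)/(17) = -0.0588; later rows by forward substitution.
  T[0,:] = [+0.0000, +0.2353, -0.0588, +0.3529, +0.2353, -0.0588]
  T[1,:] = [+0.0000, -0.0261, +0.2843, +0.0719, -0.2484, +0.2288]
  T[2,:] = [+0.0000, +0.0436, -0.0572, +0.1302, +0.4139, +0.1187]
  T[3,:] = [+0.0000, -0.1052, +0.0880, -0.1442, -0.3323, +0.1201]
  T[4,:] = [+0.0000, -0.0913, +0.1083, -0.1181, -0.2520, +0.1527]
  T[5,:] = [+0.0000, -0.0199, +0.0800, -0.0163, -0.1982, +0.0719]
|eigenvalues of T|: 0.5375, 0.0971, 0.0840, 0.0840, 0.0268, 0.0000.
ρ(T) = max|λ| = 0.5375; 0.5375 < 1: convergent.

0.5375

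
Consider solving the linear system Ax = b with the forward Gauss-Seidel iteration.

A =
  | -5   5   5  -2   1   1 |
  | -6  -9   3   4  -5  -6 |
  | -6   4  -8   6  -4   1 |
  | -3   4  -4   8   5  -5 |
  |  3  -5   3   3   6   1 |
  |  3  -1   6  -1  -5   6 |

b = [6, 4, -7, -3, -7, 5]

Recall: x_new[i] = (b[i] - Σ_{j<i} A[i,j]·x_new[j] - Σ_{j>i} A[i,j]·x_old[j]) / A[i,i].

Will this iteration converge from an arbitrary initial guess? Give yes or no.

no

Split A = D + L + U, D = diag(-5, -9, -8, 8, 6, 6).
T_GS = -(D+L)⁻¹U: row 0 first, T[0,2] = -(5)/(-5) = +1.0000; later rows by forward substitution.
  T[0,:] = [+0.0000, +1.0000, +1.0000, -0.4000, +0.2000, +0.2000]
  T[1,:] = [+0.0000, -0.6667, -0.3333, +0.7111, -0.6889, -0.8000]
  T[2,:] = [+0.0000, -1.0833, -0.9167, +1.4056, -0.9944, -0.4250]
  T[3,:] = [+0.0000, +0.1667, +0.0833, +0.1972, -0.7028, +0.8875]
  T[4,:] = [+0.0000, -0.5972, -0.3611, -0.0088, +0.1745, -1.1646]
  T[5,:] = [+0.0000, +0.0023, +0.0741, -1.0615, +0.8079, -0.6309]
|roots of det(T-λI)|: 1.3149, 0.7642, 0.7642, 0.1778, 0.0954, 0.0000.
ρ = 1.3149; 1.3149 > 1: divergent.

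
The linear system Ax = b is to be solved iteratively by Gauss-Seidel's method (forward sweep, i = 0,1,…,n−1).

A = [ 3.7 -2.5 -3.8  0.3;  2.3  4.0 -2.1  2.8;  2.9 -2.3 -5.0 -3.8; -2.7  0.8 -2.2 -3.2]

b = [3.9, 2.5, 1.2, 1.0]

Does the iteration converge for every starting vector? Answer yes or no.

no

Split A = D + L + U, D = diag(3.7, 4, -5, -3.2).
Gauss-Seidel: T = -(D+L)⁻¹U, row 0 first, T[0,1] = -(-2.5)/(3.7) = +0.6757; later rows by forward substitution.
  T[0,:] = [+0.0000, +0.6757, +1.0270, -0.0811]
  T[1,:] = [+0.0000, -0.3885, -0.0655, -0.6534]
  T[2,:] = [+0.0000, +0.5706, +0.6258, -0.5065]
  T[3,:] = [+0.0000, -1.0595, -1.3132, +0.2533]
|λ(T)| sorted: 1.5528, 0.8994, 0.1629, 0.0000.
spectral radius ρ = 1.5528; 1.5528 > 1: divergent.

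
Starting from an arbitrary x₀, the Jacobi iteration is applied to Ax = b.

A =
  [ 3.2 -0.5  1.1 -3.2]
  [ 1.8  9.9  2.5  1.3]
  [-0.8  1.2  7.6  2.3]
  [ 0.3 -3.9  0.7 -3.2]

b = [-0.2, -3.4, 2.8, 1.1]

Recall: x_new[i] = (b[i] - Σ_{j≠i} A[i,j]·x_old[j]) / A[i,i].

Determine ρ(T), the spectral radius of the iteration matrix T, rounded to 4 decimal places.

Write A = D+L+U with D = diag(3.2, 9.9, 7.6, -3.2).
Jacobi T = -D⁻¹(L+U): T[1,3] = -(1.3)/(9.9) = -0.1313; T[1,1] = 0.
  T[0,:] = [+0.0000  +0.1562  -0.3438  +1.0000]
  T[1,:] = [-0.1818  +0.0000  -0.2525  -0.1313]
  T[2,:] = [+0.1053  -0.1579  +0.0000  -0.3026]
  T[3,:] = [+0.0938  -1.2188  +0.2188  +0.0000]
|eigenvalues of T|: 0.7064, 0.4631, 0.4631, 0.4085.
ρ(T) = max|λ| = 0.7064; 0.7064 < 1, so it converges for any x₀.

0.7064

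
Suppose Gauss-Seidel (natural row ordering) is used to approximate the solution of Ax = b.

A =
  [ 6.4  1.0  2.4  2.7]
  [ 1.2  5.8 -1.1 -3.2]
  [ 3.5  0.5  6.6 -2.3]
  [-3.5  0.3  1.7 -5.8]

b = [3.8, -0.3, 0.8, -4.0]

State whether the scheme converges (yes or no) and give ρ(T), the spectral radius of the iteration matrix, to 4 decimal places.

yes, ρ = 0.8417

Let D = diag(6.4, 5.8, 6.6, -5.8); L, U the strict triangles.
Gauss-Seidel: T = -(D+L)⁻¹U, row 0 first, T[0,1] = -(1)/(6.4) = -0.1562; later rows by forward substitution.
  T[0,:] = [+0.0000  -0.1562  -0.3750  -0.4219]
  T[1,:] = [+0.0000  +0.0323  +0.2672  +0.6390]
  T[2,:] = [+0.0000  +0.0804  +0.1786  +0.5238]
  T[3,:] = [+0.0000  +0.1195  +0.2925  +0.4412]
|roots of det(T-λI)|: 0.8417, 0.1347, 0.0550, 0.0000.
ρ = 0.8417; 0.8417 < 1: convergent.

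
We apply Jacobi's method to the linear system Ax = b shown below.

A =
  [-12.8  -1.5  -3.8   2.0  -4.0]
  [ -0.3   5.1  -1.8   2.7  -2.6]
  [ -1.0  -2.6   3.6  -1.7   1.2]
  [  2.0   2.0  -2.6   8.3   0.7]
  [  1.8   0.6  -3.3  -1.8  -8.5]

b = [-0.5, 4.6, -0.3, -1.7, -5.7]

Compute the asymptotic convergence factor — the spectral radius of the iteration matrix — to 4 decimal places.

Let D = diag(-12.8, 5.1, 3.6, 8.3, -8.5); L, U the strict triangles.
Jacobi T = -D⁻¹(L+U): T[3,0] = -(2)/(8.3) = -0.2410; T[3,3] = 0.
  T[0,:] = [+0.0000  -0.1172  -0.2969  +0.1562  -0.3125]
  T[1,:] = [+0.0588  +0.0000  +0.3529  -0.5294  +0.5098]
  T[2,:] = [+0.2778  +0.7222  +0.0000  +0.4722  -0.3333]
  T[3,:] = [-0.2410  -0.2410  +0.3133  +0.0000  -0.0843]
  T[4,:] = [+0.2118  +0.0706  -0.3882  -0.2118  +0.0000]
|eigenvalues of T|: 0.8630, 0.5337, 0.5337, 0.1163, 0.0578.
ρ = 0.8630; 0.8630 < 1: convergent.

0.8630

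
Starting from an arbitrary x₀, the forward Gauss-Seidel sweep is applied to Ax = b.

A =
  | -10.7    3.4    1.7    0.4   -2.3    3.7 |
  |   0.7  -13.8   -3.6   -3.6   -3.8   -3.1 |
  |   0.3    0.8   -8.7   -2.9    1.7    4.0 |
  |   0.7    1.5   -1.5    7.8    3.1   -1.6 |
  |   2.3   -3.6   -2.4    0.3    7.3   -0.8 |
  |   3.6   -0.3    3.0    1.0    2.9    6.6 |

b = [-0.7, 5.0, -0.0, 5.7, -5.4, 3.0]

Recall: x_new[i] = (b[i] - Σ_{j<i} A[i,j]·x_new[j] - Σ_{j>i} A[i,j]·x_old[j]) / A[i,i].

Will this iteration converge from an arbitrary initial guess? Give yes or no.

yes

Diagonal D = diag(-10.7, -13.8, -8.7, 7.8, 7.3, 6.6); L, U strict lower/upper.
T_GS = -(D+L)⁻¹U: row 0 first, T[0,2] = -(1.7)/(-10.7) = +0.1589; later rows by forward substitution.
  T[0,:] = [+0.0000, +0.3178, +0.1589, +0.0374, -0.2150, +0.3458]
  T[1,:] = [+0.0000, +0.0161, -0.2528, -0.2590, -0.2863, -0.2071]
  T[2,:] = [+0.0000, +0.0124, -0.0178, -0.3559, +0.1617, +0.4527]
  T[3,:] = [+0.0000, -0.0292, +0.0309, -0.0220, -0.2920, +0.3010]
  T[4,:] = [+0.0000, -0.0869, -0.1818, -0.2556, -0.0083, +0.0350]
  T[5,:] = [+0.0000, -0.1356, -0.0149, +0.2452, +0.0786, -0.4647]
moduli |λ_i(T)| = 0.6245, 0.3038, 0.1848, 0.1368, 0.1368, 0.0000.
ρ = 0.6245; 0.6245 < 1, so it converges for any x₀.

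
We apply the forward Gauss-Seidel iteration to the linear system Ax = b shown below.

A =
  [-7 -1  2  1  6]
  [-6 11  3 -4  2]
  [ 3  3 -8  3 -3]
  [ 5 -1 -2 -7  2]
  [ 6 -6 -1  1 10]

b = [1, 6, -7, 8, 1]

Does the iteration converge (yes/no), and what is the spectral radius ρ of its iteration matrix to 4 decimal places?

Split A = D + L + U, D = diag(-7, 11, -8, -7, 10).
Gauss-Seidel: T = -(D+L)⁻¹U, row 0 first, T[0,4] = -(6)/(-7) = +0.8571; later rows by forward substitution.
  T[0,:] = [+0.0000 -0.1429 +0.2857 +0.1429 +0.8571]
  T[1,:] = [+0.0000 -0.0779 -0.1169 +0.4416 +0.2857]
  T[2,:] = [+0.0000 -0.0828 +0.0633 +0.5942 +0.0536]
  T[3,:] = [+0.0000 -0.0673 +0.2027 -0.1308 +0.8418]
  T[4,:] = [+0.0000 +0.0374 -0.2555 +0.2517 -0.4217]
eigenvalue magnitudes: 0.9074, 0.2687, 0.2687, 0.0382, 0.0000.
ρ(T) = max|λ| = 0.9074; 0.9074 < 1: convergent.

yes, ρ = 0.9074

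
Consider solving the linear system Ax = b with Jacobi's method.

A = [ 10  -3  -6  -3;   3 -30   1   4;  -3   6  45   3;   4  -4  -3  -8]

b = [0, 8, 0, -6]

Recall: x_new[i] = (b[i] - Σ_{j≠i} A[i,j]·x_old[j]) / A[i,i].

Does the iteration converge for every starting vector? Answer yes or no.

yes

A = D + L + U where D = diag(10, -30, 45, -8).
Jacobi T = -D⁻¹(L+U): T[3,2] = -(-3)/(-8) = -0.3750; T[3,3] = 0.
  T[0,:] = [+0.0000 +0.3000 +0.6000 +0.3000]
  T[1,:] = [+0.1000 +0.0000 +0.0333 +0.1333]
  T[2,:] = [+0.0667 -0.1333 +0.0000 -0.0667]
  T[3,:] = [+0.5000 -0.5000 -0.3750 +0.0000]
|eigenvalues of T|: 0.4658, 0.3006, 0.1982, 0.0330.
ρ = 0.4658; 0.4658 < 1: convergent.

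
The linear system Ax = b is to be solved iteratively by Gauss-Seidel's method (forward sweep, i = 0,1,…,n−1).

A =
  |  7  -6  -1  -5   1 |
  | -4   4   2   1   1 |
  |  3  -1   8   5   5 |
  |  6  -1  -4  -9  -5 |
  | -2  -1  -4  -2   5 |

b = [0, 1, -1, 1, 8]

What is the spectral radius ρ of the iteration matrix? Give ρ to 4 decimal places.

Diagonal D = diag(7, 4, 8, -9, 5); L, U strict lower/upper.
T_GS = -(D+L)⁻¹U: row 0 first, T[0,4] = -(1)/(7) = -0.1429; later rows by forward substitution.
  T[0,:] = [+0.0000  +0.8571  +0.1429  +0.7143  -0.1429]
  T[1,:] = [+0.0000  +0.8571  -0.3571  +0.4643  -0.3929]
  T[2,:] = [+0.0000  -0.2143  -0.0982  -0.8348  -0.6205]
  T[3,:] = [+0.0000  +0.5714  +0.1786  +0.7956  -0.3313]
  T[4,:] = [+0.0000  +0.5714  -0.0214  +0.0290  -0.7647]
|λ(T)| sorted: 1.3073, 0.4499, 0.4499, 0.2250, 0.0000.
ρ = 1.3073; 1.3073 > 1, so it fails to converge.

1.3073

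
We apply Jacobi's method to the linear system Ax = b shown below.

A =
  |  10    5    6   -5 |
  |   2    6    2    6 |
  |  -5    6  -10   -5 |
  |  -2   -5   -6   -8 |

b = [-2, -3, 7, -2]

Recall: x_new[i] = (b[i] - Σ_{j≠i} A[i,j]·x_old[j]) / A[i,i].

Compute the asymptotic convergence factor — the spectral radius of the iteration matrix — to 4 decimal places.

1.2178

Write A = D+L+U with D = diag(10, 6, -10, -8).
Jacobi: T = -D⁻¹(L+U), T[1,0] = -(2)/(6) = -0.3333; T[1,1] = 0.
  T[0,:] = [+0.0000  -0.5000  -0.6000  +0.5000]
  T[1,:] = [-0.3333  +0.0000  -0.3333  -1.0000]
  T[2,:] = [-0.5000  +0.6000  +0.0000  -0.5000]
  T[3,:] = [-0.2500  -0.6250  -0.7500  +0.0000]
|λ(T)| sorted: 1.2178, 0.7058, 0.7058, 0.1175.
ρ(T) = max|λ| = 1.2178; 1.2178 > 1 ⇒ diverges.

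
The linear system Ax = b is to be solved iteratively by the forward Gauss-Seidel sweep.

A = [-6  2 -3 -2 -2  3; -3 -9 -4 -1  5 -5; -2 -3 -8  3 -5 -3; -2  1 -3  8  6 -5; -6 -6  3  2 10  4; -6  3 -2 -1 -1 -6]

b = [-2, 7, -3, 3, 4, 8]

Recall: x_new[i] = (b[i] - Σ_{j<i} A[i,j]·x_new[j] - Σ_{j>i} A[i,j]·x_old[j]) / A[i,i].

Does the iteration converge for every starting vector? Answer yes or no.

no

Let D = diag(-6, -9, -8, 8, 10, -6); L, U the strict triangles.
Gauss-Seidel: T = -(D+L)⁻¹U, row 0 first, T[0,3] = -(-2)/(-6) = -0.3333; later rows by forward substitution.
  T[0,:] = [+0.0000 +0.3333 -0.5000 -0.3333 -0.3333 +0.5000]
  T[1,:] = [+0.0000 -0.1111 -0.2778 +0.0000 +0.6667 -0.7222]
  T[2,:] = [+0.0000 -0.0417 +0.2292 +0.4583 -0.7917 -0.2292]
  T[3,:] = [+0.0000 +0.0816 -0.0043 +0.0885 -1.2135 +0.7543]
  T[4,:] = [+0.0000 +0.1295 -0.5345 -0.3552 +0.6802 -0.6155]
  T[5,:] = [+0.0000 -0.4102 +0.3745 +0.2250 +1.0194 -0.8079]
|roots of det(T-λI)|: 1.4716, 0.7664, 0.7664, 0.1389, 0.1389, 0.0000.
ρ(T) = max|λ| = 1.4716; 1.4716 > 1 ⇒ diverges.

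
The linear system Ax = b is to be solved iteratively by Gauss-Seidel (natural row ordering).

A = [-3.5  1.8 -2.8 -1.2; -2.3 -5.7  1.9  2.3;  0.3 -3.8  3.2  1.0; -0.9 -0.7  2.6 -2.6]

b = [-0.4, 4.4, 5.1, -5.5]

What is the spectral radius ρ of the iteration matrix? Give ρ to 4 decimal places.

0.8784

Diagonal D = diag(-3.5, -5.7, 3.2, -2.6); L, U strict lower/upper.
GS T = -(D+L)⁻¹U: row 0 first, T[0,1] = -(1.8)/(-3.5) = +0.5143; later rows by forward substitution.
  T[0,:] = [+0.0000  +0.5143  -0.8000  -0.3429]
  T[1,:] = [+0.0000  -0.2075  +0.6561  +0.5419]
  T[2,:] = [+0.0000  -0.2946  +0.8542  +0.3631]
  T[3,:] = [+0.0000  -0.4168  +0.9544  +0.3359]
moduli |λ_i(T)| = 0.8784, 0.1453, 0.1453, 0.0000.
spectral radius ρ = 0.8784; 0.8784 < 1, so it converges for any x₀.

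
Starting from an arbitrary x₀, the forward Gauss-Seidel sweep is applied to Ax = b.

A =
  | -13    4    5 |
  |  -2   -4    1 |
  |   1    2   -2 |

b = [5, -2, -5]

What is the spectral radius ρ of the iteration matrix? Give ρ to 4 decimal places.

A = D + L + U where D = diag(-13, -4, -2).
Gauss-Seidel: T = -(D+L)⁻¹U, row 0 first, T[0,2] = -(5)/(-13) = +0.3846; later rows by forward substitution.
  T[0,:] = [+0.0000  +0.3077  +0.3846]
  T[1,:] = [+0.0000  -0.1538  +0.0577]
  T[2,:] = [+0.0000  +0.0000  +0.2500]
|eigenvalues of T|: 0.2500, 0.1538, 0.0000.
ρ = 0.2500; 0.2500 < 1, so it converges for any x₀.

0.2500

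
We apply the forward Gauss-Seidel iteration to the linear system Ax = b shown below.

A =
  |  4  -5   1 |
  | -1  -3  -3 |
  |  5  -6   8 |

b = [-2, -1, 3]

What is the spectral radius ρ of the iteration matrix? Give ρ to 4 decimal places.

Let D = diag(4, -3, 8); L, U the strict triangles.
Gauss-Seidel: T = -(D+L)⁻¹U, row 0 first, T[0,1] = -(-5)/(4) = +1.2500; later rows by forward substitution.
  T[0,:] = [+0.0000, +1.2500, -0.2500]
  T[1,:] = [+0.0000, -0.4167, -0.9167]
  T[2,:] = [+0.0000, -1.0938, -0.5312]
|roots of det(T-λI)|: 1.4769, 0.5290, 0.0000.
ρ = 1.4769; 1.4769 > 1, so it fails to converge.

1.4769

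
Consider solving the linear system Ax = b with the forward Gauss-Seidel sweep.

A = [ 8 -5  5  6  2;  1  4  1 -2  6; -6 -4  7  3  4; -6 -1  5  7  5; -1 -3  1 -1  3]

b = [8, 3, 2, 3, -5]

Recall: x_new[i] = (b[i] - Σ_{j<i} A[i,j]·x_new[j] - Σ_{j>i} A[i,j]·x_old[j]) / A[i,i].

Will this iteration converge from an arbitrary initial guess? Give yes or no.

no

Let D = diag(8, 4, 7, 7, 3); L, U the strict triangles.
GS T = -(D+L)⁻¹U: row 0 first, T[0,4] = -(2)/(8) = -0.2500; later rows by forward substitution.
  T[0,:] = [+0.0000, +0.6250, -0.6250, -0.7500, -0.2500]
  T[1,:] = [+0.0000, -0.1562, -0.0938, +0.6875, -1.4375]
  T[2,:] = [+0.0000, +0.4464, -0.5893, -0.6786, -1.6071]
  T[3,:] = [+0.0000, +0.1945, -0.1282, -0.0599, +0.0140]
  T[4,:] = [+0.0000, -0.0319, -0.1484, +0.6437, -0.9804]
|λ(T)| sorted: 1.2851, 0.7682, 0.1753, 0.0921, 0.0000.
spectral radius ρ = 1.2851; 1.2851 > 1: divergent.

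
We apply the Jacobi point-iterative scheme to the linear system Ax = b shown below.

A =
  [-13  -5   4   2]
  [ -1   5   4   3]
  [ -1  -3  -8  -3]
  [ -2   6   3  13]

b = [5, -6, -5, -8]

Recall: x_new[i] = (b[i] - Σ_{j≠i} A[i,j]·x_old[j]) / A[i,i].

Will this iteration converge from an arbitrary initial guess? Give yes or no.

Split A = D + L + U, D = diag(-13, 5, -8, 13).
T_J = -D⁻¹(L+U): T[3,2] = -(3)/(13) = -0.2308; T[3,3] = 0.
  T[0,:] = [+0.0000 -0.3846 +0.3077 +0.1538]
  T[1,:] = [+0.2000 +0.0000 -0.8000 -0.6000]
  T[2,:] = [-0.1250 -0.3750 +0.0000 -0.3750]
  T[3,:] = [+0.1538 -0.4615 -0.2308 +0.0000]
|λ(T)| sorted: 0.9243, 0.4633, 0.4633, 0.0805.
spectral radius ρ = 0.9243; 0.9243 < 1: convergent.

yes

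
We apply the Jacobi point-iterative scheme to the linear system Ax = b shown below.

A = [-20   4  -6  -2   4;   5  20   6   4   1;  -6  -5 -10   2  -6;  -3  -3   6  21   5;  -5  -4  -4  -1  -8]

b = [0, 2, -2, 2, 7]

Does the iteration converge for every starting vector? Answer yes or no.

yes

Let D = diag(-20, 20, -10, 21, -8); L, U the strict triangles.
Jacobi T = -D⁻¹(L+U): T[3,4] = -(5)/(21) = -0.2381; T[3,3] = 0.
  T[0,:] = [+0.0000  +0.2000  -0.3000  -0.1000  +0.2000]
  T[1,:] = [-0.2500  +0.0000  -0.3000  -0.2000  -0.0500]
  T[2,:] = [-0.6000  -0.5000  +0.0000  +0.2000  -0.6000]
  T[3,:] = [+0.1429  +0.1429  -0.2857  +0.0000  -0.2381]
  T[4,:] = [-0.6250  -0.5000  -0.5000  -0.1250  +0.0000]
|λ(T)| sorted: 0.8292, 0.4774, 0.4774, 0.2745, 0.1460.
ρ = 0.8292; 0.8292 < 1: convergent.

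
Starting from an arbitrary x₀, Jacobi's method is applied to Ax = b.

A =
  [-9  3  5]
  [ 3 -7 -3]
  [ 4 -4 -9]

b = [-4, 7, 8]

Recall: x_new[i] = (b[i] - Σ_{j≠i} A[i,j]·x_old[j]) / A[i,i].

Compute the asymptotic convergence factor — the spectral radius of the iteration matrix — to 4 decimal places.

0.8791

A = D + L + U where D = diag(-9, -7, -9).
T_J = -D⁻¹(L+U): T[2,1] = -(-4)/(-9) = -0.4444; T[2,2] = 0.
  T[0,:] = [+0.0000 +0.3333 +0.5556]
  T[1,:] = [+0.4286 +0.0000 -0.4286]
  T[2,:] = [+0.4444 -0.4444 +0.0000]
|eigenvalues of T|: 0.8791, 0.4644, 0.4147.
spectral radius ρ = 0.8791; 0.8791 < 1, so it converges for any x₀.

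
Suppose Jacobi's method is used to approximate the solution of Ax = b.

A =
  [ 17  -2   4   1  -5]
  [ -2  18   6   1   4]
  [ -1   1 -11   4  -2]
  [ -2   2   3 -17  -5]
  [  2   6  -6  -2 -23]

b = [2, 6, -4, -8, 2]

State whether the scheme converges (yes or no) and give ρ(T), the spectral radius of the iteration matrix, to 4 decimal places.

yes, ρ = 0.5759

A = D + L + U where D = diag(17, 18, -11, -17, -23).
T_J = -D⁻¹(L+U): T[2,1] = -(1)/(-11) = +0.0909; T[2,2] = 0.
  T[0,:] = [+0.0000, +0.1176, -0.2353, -0.0588, +0.2941]
  T[1,:] = [+0.1111, +0.0000, -0.3333, -0.0556, -0.2222]
  T[2,:] = [-0.0909, +0.0909, +0.0000, +0.3636, -0.1818]
  T[3,:] = [-0.1176, +0.1176, +0.1765, +0.0000, -0.2941]
  T[4,:] = [+0.0870, +0.2609, -0.2609, -0.0870, +0.0000]
moduli |λ_i(T)| = 0.5759, 0.3447, 0.3447, 0.2752, 0.1080.
ρ(T) = max|λ| = 0.5759; 0.5759 < 1 ⇒ converges.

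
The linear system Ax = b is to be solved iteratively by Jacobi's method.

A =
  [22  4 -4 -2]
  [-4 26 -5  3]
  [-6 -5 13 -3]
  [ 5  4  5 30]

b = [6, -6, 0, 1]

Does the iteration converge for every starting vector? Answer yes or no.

Let D = diag(22, 26, 13, 30); L, U the strict triangles.
Jacobi T = -D⁻¹(L+U): T[1,3] = -(3)/(26) = -0.1154; T[1,1] = 0.
  T[0,:] = [+0.0000, -0.1818, +0.1818, +0.0909]
  T[1,:] = [+0.1538, +0.0000, +0.1923, -0.1154]
  T[2,:] = [+0.4615, +0.3846, +0.0000, +0.2308]
  T[3,:] = [-0.1667, -0.1333, -0.1667, +0.0000]
|λ(T)| sorted: 0.3645, 0.2925, 0.2925, 0.0963.
spectral radius ρ = 0.3645; 0.3645 < 1: convergent.

yes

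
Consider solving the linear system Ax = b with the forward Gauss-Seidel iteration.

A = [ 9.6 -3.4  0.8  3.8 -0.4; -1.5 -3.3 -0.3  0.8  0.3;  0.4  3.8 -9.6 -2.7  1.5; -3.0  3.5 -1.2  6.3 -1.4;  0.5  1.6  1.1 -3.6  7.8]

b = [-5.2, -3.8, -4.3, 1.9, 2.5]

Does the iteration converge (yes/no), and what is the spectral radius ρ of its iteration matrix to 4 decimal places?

Write A = D+L+U with D = diag(9.6, -3.3, -9.6, 6.3, 7.8).
GS T = -(D+L)⁻¹U: row 0 first, T[0,2] = -(0.8)/(9.6) = -0.0833; later rows by forward substitution.
  T[0,:] = [+0.0000, +0.3542, -0.0833, -0.3958, +0.0417]
  T[1,:] = [+0.0000, -0.1610, -0.0530, +0.4223, +0.0720]
  T[2,:] = [+0.0000, -0.0490, -0.0245, -0.1306, +0.1865]
  T[3,:] = [+0.0000, +0.2488, -0.0149, -0.4480, +0.2376]
  T[4,:] = [+0.0000, +0.1320, +0.0128, -0.2496, +0.0659]
|roots of det(T-λI)|: 0.5797, 0.1036, 0.0927, 0.0232, 0.0000.
ρ = 0.5797; 0.5797 < 1, so it converges for any x₀.

yes, ρ = 0.5797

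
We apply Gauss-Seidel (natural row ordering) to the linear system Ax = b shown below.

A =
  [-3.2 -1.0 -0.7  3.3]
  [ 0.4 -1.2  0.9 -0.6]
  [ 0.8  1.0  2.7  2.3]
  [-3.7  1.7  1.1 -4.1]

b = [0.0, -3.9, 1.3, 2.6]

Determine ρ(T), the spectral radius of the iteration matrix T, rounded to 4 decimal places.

Let D = diag(-3.2, -1.2, 2.7, -4.1); L, U the strict triangles.
Gauss-Seidel: T = -(D+L)⁻¹U, row 0 first, T[0,1] = -(-1)/(-3.2) = -0.3125; later rows by forward substitution.
  T[0,:] = [+0.0000, -0.3125, -0.2188, +1.0312]
  T[1,:] = [+0.0000, -0.1042, +0.6771, -0.1562]
  T[2,:] = [+0.0000, +0.1312, -0.1860, -1.0995]
  T[3,:] = [+0.0000, +0.2740, +0.4283, -1.2904]
moduli |λ_i(T)| = 0.8862, 0.4509, 0.4509, 0.0000.
spectral radius ρ = 0.8862; 0.8862 < 1, so it converges for any x₀.

0.8862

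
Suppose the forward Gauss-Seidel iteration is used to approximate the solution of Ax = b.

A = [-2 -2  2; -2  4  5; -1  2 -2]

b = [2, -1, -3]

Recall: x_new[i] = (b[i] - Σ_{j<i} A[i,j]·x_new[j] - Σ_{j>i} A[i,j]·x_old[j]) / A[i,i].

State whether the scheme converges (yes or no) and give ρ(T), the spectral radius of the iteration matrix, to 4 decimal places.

no, ρ = 1.2500

Split A = D + L + U, D = diag(-2, 4, -2).
GS T = -(D+L)⁻¹U: row 0 first, T[0,1] = -(-2)/(-2) = -1.0000; later rows by forward substitution.
  T[0,:] = [+0.0000, -1.0000, +1.0000]
  T[1,:] = [+0.0000, -0.5000, -0.7500]
  T[2,:] = [+0.0000, +0.0000, -1.2500]
|λ(T)| sorted: 1.2500, 0.5000, 0.0000.
ρ(T) = max|λ| = 1.2500; 1.2500 > 1: divergent.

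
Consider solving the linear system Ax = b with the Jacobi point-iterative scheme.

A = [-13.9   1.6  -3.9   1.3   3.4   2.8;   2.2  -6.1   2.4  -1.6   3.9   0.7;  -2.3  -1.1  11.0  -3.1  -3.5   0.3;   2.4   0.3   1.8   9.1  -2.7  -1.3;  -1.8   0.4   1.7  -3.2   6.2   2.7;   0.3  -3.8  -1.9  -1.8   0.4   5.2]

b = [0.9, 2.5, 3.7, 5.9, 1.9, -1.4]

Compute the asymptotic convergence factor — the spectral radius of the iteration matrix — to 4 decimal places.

0.8682

A = D + L + U where D = diag(-13.9, -6.1, 11, 9.1, 6.2, 5.2).
Jacobi: T = -D⁻¹(L+U), T[2,1] = -(-1.1)/(11) = +0.1000; T[2,2] = 0.
  T[0,:] = [+0.0000  +0.1151  -0.2806  +0.0935  +0.2446  +0.2014]
  T[1,:] = [+0.3607  +0.0000  +0.3934  -0.2623  +0.6393  +0.1148]
  T[2,:] = [+0.2091  +0.1000  +0.0000  +0.2818  +0.3182  -0.0273]
  T[3,:] = [-0.2637  -0.0330  -0.1978  +0.0000  +0.2967  +0.1429]
  T[4,:] = [+0.2903  -0.0645  -0.2742  +0.5161  +0.0000  -0.4355]
  T[5,:] = [-0.0577  +0.7308  +0.3654  +0.3462  -0.0769  +0.0000]
moduli |λ_i(T)| = 0.8682, 0.6691, 0.6691, 0.3335, 0.3335, 0.1345.
spectral radius ρ = 0.8682; 0.8682 < 1 ⇒ converges.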